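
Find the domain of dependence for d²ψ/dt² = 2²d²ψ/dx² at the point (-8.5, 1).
Domain of dependence: [-10.5, -6.5]. Signals travel at speed 2, so data within |x - -8.5| ≤ 2·1 = 2 can reach the point.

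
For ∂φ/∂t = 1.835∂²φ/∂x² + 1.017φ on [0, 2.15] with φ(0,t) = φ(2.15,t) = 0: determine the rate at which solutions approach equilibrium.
Eigenvalues: λₙ = 1.835n²π²/2.15² - 1.017.
First three modes:
  n=1: λ₁ = 1.835π²/2.15² - 1.017 ≈ 2.901
  n=2: λ₂ = 7.34π²/2.15² - 1.017 ≈ 14.655
  n=3: λ₃ = 16.515π²/2.15² - 1.017 ≈ 34.245
Since 1.835π²/2.15² ≈ 3.918 > 1.017, all λₙ > 0.
The n=1 mode decays slowest → dominates as t → ∞.
Asymptotic: φ ~ c₁ sin(πx/2.15) e^{-λ₁t} with decay rate λ₁ ≈ 2.901.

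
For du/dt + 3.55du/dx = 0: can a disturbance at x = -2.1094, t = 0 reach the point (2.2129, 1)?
No. Only data at x = -1.3371 affects (2.2129, 1). Advection has one-way propagation along characteristics.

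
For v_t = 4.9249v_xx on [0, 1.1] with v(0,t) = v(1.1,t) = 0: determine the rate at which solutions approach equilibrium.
Eigenvalues: λₙ = 4.9249n²π²/1.1².
First three modes:
  n=1: λ₁ = 4.9249π²/1.1² ≈ 40.171
  n=2: λ₂ = 19.6996π²/1.1² ≈ 160.684 (4× faster decay)
  n=3: λ₃ = 44.3241π²/1.1² ≈ 361.538 (9× faster decay)
As t → ∞, higher modes decay exponentially faster. The n=1 mode dominates: v ~ c₁ sin(πx/1.1) e^{-λ₁t}.
Decay rate: λ₁ = 4.9249π²/1.1² ≈ 40.171.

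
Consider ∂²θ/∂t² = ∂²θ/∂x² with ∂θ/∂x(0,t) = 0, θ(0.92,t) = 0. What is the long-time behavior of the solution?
As t → ∞, θ oscillates (no decay). Energy is conserved; the solution oscillates indefinitely as standing waves.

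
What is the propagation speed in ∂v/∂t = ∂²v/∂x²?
Infinite. The heat equation is parabolic, not hyperbolic, so disturbances propagate instantly.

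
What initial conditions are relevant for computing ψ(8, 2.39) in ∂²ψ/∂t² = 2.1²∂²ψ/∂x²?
Domain of dependence: [2.981, 13.019]. Signals travel at speed 2.1, so data within |x - 8| ≤ 2.1·2.39 = 5.019 can reach the point.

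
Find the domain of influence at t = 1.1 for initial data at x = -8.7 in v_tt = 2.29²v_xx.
Domain of influence: [-11.219, -6.181]. Data at x = -8.7 spreads outward at speed 2.29.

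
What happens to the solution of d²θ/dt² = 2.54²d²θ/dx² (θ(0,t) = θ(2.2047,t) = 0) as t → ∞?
θ oscillates (no decay). Energy is conserved; the solution oscillates indefinitely as standing waves.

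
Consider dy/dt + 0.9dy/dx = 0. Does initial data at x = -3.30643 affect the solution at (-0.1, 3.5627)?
Yes. The characteristic through (-0.1, 3.5627) passes through x = -3.30643.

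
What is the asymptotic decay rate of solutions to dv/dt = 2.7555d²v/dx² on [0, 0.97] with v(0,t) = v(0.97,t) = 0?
Eigenvalues: λₙ = 2.7555n²π²/0.97².
First three modes:
  n=1: λ₁ = 2.7555π²/0.97² ≈ 28.904
  n=2: λ₂ = 11.022π²/0.97² ≈ 115.616 (4× faster decay)
  n=3: λ₃ = 24.7995π²/0.97² ≈ 260.135 (9× faster decay)
As t → ∞, higher modes decay exponentially faster. The n=1 mode dominates: v ~ c₁ sin(πx/0.97) e^{-λ₁t}.
Decay rate: λ₁ = 2.7555π²/0.97² ≈ 28.904.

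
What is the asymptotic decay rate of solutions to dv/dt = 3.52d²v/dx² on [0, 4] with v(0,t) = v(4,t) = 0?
Eigenvalues: λₙ = 3.52n²π²/4².
First three modes:
  n=1: λ₁ = 3.52π²/4² ≈ 2.171
  n=2: λ₂ = 14.08π²/4² ≈ 8.685 (4× faster decay)
  n=3: λ₃ = 31.68π²/4² ≈ 19.542 (9× faster decay)
As t → ∞, higher modes decay exponentially faster. The n=1 mode dominates: v ~ c₁ sin(πx/4) e^{-λ₁t}.
Decay rate: λ₁ = 3.52π²/4² ≈ 2.171.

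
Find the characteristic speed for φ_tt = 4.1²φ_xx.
Speed = 4.1. Information travels along characteristics x = x₀ ± 4.1t.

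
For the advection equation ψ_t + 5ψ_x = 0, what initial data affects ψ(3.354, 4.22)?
A single point: x = -17.746. The characteristic through (3.354, 4.22) is x - 5t = const, so x = 3.354 - 5·4.22 = -17.746.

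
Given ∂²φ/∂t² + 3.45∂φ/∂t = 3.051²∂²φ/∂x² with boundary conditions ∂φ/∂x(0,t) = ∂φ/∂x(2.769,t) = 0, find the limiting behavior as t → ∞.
φ → constant (steady state). Damping (γ=3.45) dissipates the nonconstant modes; with Neumann BCs the spatial average obeys M''+γM'=0 and tends to a finite limit.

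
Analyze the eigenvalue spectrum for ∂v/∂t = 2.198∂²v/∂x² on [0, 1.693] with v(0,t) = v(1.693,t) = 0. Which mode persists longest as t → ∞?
Eigenvalues: λₙ = 2.198n²π²/1.693².
First three modes:
  n=1: λ₁ = 2.198π²/1.693² ≈ 7.569
  n=2: λ₂ = 8.792π²/1.693² ≈ 30.274 (4× faster decay)
  n=3: λ₃ = 19.782π²/1.693² ≈ 68.117 (9× faster decay)
As t → ∞, higher modes decay exponentially faster. The n=1 mode dominates: v ~ c₁ sin(πx/1.693) e^{-λ₁t}.
Decay rate: λ₁ = 2.198π²/1.693² ≈ 7.569.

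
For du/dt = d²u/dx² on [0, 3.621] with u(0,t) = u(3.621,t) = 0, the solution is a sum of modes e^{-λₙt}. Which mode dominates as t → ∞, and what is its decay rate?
Eigenvalues: λₙ = n²π²/3.621².
First three modes:
  n=1: λ₁ = π²/3.621² ≈ 0.753
  n=2: λ₂ = 4π²/3.621² ≈ 3.011 (4× faster decay)
  n=3: λ₃ = 9π²/3.621² ≈ 6.775 (9× faster decay)
As t → ∞, higher modes decay exponentially faster. The n=1 mode dominates: u ~ c₁ sin(πx/3.621) e^{-λ₁t}.
Decay rate: λ₁ = π²/3.621² ≈ 0.753.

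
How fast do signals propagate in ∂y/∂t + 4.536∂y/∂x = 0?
Speed = 4.536. Information travels along x - 4.536t = const (rightward).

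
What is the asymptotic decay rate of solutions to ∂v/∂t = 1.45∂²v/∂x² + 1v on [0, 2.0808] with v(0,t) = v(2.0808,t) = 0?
Eigenvalues: λₙ = 1.45n²π²/2.0808² - 1.
First three modes:
  n=1: λ₁ = 1.45π²/2.0808² - 1 ≈ 2.305
  n=2: λ₂ = 5.8π²/2.0808² - 1 ≈ 12.221
  n=3: λ₃ = 13.05π²/2.0808² - 1 ≈ 28.747
Since 1.45π²/2.0808² ≈ 3.305 > 1, all λₙ > 0.
The n=1 mode decays slowest → dominates as t → ∞.
Asymptotic: v ~ c₁ sin(πx/2.0808) e^{-λ₁t} with decay rate λ₁ ≈ 2.305.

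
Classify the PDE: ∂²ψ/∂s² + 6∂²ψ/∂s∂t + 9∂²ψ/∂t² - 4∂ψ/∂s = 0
A = 1, B = 6, C = 9. Discriminant B² - 4AC = 0. Since 0 = 0, parabolic.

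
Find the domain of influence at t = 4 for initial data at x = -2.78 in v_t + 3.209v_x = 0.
At x = 10.056. The characteristic carries data from (-2.78, 0) to (10.056, 4).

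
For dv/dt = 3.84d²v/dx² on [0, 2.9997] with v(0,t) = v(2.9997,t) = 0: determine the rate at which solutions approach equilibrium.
Eigenvalues: λₙ = 3.84n²π²/2.9997².
First three modes:
  n=1: λ₁ = 3.84π²/2.9997² ≈ 4.212
  n=2: λ₂ = 15.36π²/2.9997² ≈ 16.847 (4× faster decay)
  n=3: λ₃ = 34.56π²/2.9997² ≈ 37.907 (9× faster decay)
As t → ∞, higher modes decay exponentially faster. The n=1 mode dominates: v ~ c₁ sin(πx/2.9997) e^{-λ₁t}.
Decay rate: λ₁ = 3.84π²/2.9997² ≈ 4.212.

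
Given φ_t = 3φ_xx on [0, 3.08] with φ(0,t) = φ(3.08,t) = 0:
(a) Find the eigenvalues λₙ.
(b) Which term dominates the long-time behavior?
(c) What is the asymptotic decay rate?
Eigenvalues: λₙ = 3n²π²/3.08².
First three modes:
  n=1: λ₁ = 3π²/3.08² ≈ 3.121
  n=2: λ₂ = 12π²/3.08² ≈ 12.485 (4× faster decay)
  n=3: λ₃ = 27π²/3.08² ≈ 28.091 (9× faster decay)
As t → ∞, higher modes decay exponentially faster. The n=1 mode dominates: φ ~ c₁ sin(πx/3.08) e^{-λ₁t}.
Decay rate: λ₁ = 3π²/3.08² ≈ 3.121.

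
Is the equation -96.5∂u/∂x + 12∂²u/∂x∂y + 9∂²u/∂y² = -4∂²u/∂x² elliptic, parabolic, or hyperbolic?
Rewriting in standard form: 4∂²u/∂x² + 12∂²u/∂x∂y + 9∂²u/∂y² - 96.5∂u/∂x = 0. Computing B² - 4AC with A = 4, B = 12, C = 9: discriminant = 0 (zero). Answer: parabolic.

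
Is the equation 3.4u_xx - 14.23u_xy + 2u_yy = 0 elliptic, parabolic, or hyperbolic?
Computing B² - 4AC with A = 3.4, B = -14.23, C = 2: discriminant = 175.2929 (positive). Answer: hyperbolic.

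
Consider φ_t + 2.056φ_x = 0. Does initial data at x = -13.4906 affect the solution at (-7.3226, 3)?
Yes. The characteristic through (-7.3226, 3) passes through x = -13.4906.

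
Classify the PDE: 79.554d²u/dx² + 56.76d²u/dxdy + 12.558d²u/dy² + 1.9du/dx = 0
A = 79.554, B = 56.76, C = 12.558. Discriminant B² - 4AC = -774.458928. Since -774.458928 < 0, elliptic.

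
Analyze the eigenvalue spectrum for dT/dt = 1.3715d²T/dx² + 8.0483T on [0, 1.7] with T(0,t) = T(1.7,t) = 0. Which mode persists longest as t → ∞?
Eigenvalues: λₙ = 1.3715n²π²/1.7² - 8.0483.
First three modes:
  n=1: λ₁ = 1.3715π²/1.7² - 8.0483 ≈ -3.365
  n=2: λ₂ = 5.486π²/1.7² - 8.0483 ≈ 10.687
  n=3: λ₃ = 12.3435π²/1.7² - 8.0483 ≈ 34.106
Since 1.3715π²/1.7² ≈ 4.684 < 8.0483, λ₁ < 0.
The n=1 mode grows fastest (−λₙ is largest for n=1) → dominates.
Asymptotic: T ~ c₁ sin(πx/1.7) e^{3.365t} (exponential growth at rate −λ₁ ≈ 3.365).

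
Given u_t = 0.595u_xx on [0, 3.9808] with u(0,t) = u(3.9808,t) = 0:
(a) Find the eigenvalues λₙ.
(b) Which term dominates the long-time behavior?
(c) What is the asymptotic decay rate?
Eigenvalues: λₙ = 0.595n²π²/3.9808².
First three modes:
  n=1: λ₁ = 0.595π²/3.9808² ≈ 0.371
  n=2: λ₂ = 2.38π²/3.9808² ≈ 1.482 (4× faster decay)
  n=3: λ₃ = 5.355π²/3.9808² ≈ 3.335 (9× faster decay)
As t → ∞, higher modes decay exponentially faster. The n=1 mode dominates: u ~ c₁ sin(πx/3.9808) e^{-λ₁t}.
Decay rate: λ₁ = 0.595π²/3.9808² ≈ 0.371.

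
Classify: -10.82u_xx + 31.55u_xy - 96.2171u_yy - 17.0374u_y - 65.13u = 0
Elliptic (discriminant = -3168.873588).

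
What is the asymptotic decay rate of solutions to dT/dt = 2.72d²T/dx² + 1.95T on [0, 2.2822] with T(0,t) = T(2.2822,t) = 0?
Eigenvalues: λₙ = 2.72n²π²/2.2822² - 1.95.
First three modes:
  n=1: λ₁ = 2.72π²/2.2822² - 1.95 ≈ 3.204
  n=2: λ₂ = 10.88π²/2.2822² - 1.95 ≈ 18.667
  n=3: λ₃ = 24.48π²/2.2822² - 1.95 ≈ 44.438
Since 2.72π²/2.2822² ≈ 5.154 > 1.95, all λₙ > 0.
The n=1 mode decays slowest → dominates as t → ∞.
Asymptotic: T ~ c₁ sin(πx/2.2822) e^{-λ₁t} with decay rate λ₁ ≈ 3.204.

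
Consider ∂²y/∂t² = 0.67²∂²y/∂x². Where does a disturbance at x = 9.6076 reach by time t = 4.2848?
Domain of influence: [6.736784, 12.478416]. Data at x = 9.6076 spreads outward at speed 0.67.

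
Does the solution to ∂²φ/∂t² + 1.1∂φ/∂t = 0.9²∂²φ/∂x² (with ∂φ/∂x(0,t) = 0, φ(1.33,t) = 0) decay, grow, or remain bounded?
φ → 0. Damping (γ=1.1) dissipates energy; oscillations decay exponentially.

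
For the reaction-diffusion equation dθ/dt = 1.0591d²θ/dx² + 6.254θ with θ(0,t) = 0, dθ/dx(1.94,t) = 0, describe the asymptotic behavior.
θ grows unboundedly. Reaction dominates diffusion (r=6.254 > κπ²/(4L²)≈0.69); solution grows exponentially.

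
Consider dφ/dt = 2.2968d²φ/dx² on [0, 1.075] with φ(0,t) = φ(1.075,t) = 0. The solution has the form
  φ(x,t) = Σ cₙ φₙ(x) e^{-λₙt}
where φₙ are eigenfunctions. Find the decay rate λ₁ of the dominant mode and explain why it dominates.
Eigenvalues: λₙ = 2.2968n²π²/1.075².
First three modes:
  n=1: λ₁ = 2.2968π²/1.075² ≈ 19.616
  n=2: λ₂ = 9.1872π²/1.075² ≈ 78.463 (4× faster decay)
  n=3: λ₃ = 20.6712π²/1.075² ≈ 176.542 (9× faster decay)
As t → ∞, higher modes decay exponentially faster. The n=1 mode dominates: φ ~ c₁ sin(πx/1.075) e^{-λ₁t}.
Decay rate: λ₁ = 2.2968π²/1.075² ≈ 19.616.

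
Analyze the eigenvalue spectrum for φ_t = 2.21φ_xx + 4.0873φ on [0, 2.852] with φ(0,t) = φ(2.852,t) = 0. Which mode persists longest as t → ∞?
Eigenvalues: λₙ = 2.21n²π²/2.852² - 4.0873.
First three modes:
  n=1: λ₁ = 2.21π²/2.852² - 4.0873 ≈ -1.406
  n=2: λ₂ = 8.84π²/2.852² - 4.0873 ≈ 6.639
  n=3: λ₃ = 19.89π²/2.852² - 4.0873 ≈ 20.047
Since 2.21π²/2.852² ≈ 2.682 < 4.0873, λ₁ < 0.
The n=1 mode grows fastest (−λₙ is largest for n=1) → dominates.
Asymptotic: φ ~ c₁ sin(πx/2.852) e^{1.406t} (exponential growth at rate −λ₁ ≈ 1.406).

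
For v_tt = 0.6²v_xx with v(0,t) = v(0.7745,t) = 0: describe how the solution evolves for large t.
v oscillates (no decay). Energy is conserved; the solution oscillates indefinitely as standing waves.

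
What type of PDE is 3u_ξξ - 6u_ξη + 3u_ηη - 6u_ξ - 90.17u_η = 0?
With A = 3, B = -6, C = 3, the discriminant is 0. This is a parabolic PDE.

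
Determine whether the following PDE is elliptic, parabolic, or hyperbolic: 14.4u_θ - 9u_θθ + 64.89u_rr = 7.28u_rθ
Rewriting in standard form: 64.89u_rr - 7.28u_rθ - 9u_θθ + 14.4u_θ = 0. Coefficients: A = 64.89, B = -7.28, C = -9. B² - 4AC = 2389.0384, which is positive, so the equation is hyperbolic.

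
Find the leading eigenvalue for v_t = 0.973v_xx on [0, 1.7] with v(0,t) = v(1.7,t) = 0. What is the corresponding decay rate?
Eigenvalues: λₙ = 0.973n²π²/1.7².
First three modes:
  n=1: λ₁ = 0.973π²/1.7² ≈ 3.323
  n=2: λ₂ = 3.892π²/1.7² ≈ 13.292 (4× faster decay)
  n=3: λ₃ = 8.757π²/1.7² ≈ 29.906 (9× faster decay)
As t → ∞, higher modes decay exponentially faster. The n=1 mode dominates: v ~ c₁ sin(πx/1.7) e^{-λ₁t}.
Decay rate: λ₁ = 0.973π²/1.7² ≈ 3.323.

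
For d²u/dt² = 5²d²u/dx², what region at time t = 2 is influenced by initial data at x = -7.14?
Domain of influence: [-17.14, 2.86]. Data at x = -7.14 spreads outward at speed 5.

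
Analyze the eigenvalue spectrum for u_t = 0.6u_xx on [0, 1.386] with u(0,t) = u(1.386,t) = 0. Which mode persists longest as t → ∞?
Eigenvalues: λₙ = 0.6n²π²/1.386².
First three modes:
  n=1: λ₁ = 0.6π²/1.386² ≈ 3.083
  n=2: λ₂ = 2.4π²/1.386² ≈ 12.331 (4× faster decay)
  n=3: λ₃ = 5.4π²/1.386² ≈ 27.744 (9× faster decay)
As t → ∞, higher modes decay exponentially faster. The n=1 mode dominates: u ~ c₁ sin(πx/1.386) e^{-λ₁t}.
Decay rate: λ₁ = 0.6π²/1.386² ≈ 3.083.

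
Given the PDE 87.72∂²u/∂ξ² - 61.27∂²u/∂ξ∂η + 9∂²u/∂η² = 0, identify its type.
The second-order coefficients are A = 87.72, B = -61.27, C = 9. Since B² - 4AC = 596.0929 > 0, this is a hyperbolic PDE.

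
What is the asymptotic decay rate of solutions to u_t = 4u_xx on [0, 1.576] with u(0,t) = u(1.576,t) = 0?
Eigenvalues: λₙ = 4n²π²/1.576².
First three modes:
  n=1: λ₁ = 4π²/1.576² ≈ 15.895
  n=2: λ₂ = 16π²/1.576² ≈ 63.578 (4× faster decay)
  n=3: λ₃ = 36π²/1.576² ≈ 143.051 (9× faster decay)
As t → ∞, higher modes decay exponentially faster. The n=1 mode dominates: u ~ c₁ sin(πx/1.576) e^{-λ₁t}.
Decay rate: λ₁ = 4π²/1.576² ≈ 15.895.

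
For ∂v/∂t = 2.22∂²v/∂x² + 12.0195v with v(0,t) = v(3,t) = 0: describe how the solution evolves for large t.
v grows unboundedly. Reaction dominates diffusion (r=12.0195 > κπ²/L²≈2.43); solution grows exponentially.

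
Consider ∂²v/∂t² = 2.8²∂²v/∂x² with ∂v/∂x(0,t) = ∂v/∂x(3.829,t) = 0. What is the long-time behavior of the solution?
As t → ∞, v oscillates about a mean that drifts linearly in t (generically unbounded; no decay). There is no damping, so the nonconstant modes persist as standing waves (energy conserved, no decay). But with Neumann conditions at both ends the constant mode has eigenvalue 0: the spatial mean M(t) of v satisfies M'' = 0, so M(t) = M(0) + M'(0)·t. Unless the initial velocity has zero mean (∫v_t(x,0)dx = 0), the solution grows linearly in t (unbounded, though not exponentially); if it does have zero mean, the solution stays bounded and simply oscillates.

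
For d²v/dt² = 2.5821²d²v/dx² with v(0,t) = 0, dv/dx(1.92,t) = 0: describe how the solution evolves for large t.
v oscillates (no decay). Energy is conserved; the solution oscillates indefinitely as standing waves.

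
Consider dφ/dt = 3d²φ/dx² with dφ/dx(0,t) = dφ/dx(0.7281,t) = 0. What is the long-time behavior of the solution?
As t → ∞, φ → constant (steady state). Heat is conserved (no flux at boundaries); solution approaches the spatial average.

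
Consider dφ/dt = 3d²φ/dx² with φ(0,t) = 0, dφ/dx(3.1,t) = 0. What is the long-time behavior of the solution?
As t → ∞, φ → 0. Heat escapes through the Dirichlet boundary.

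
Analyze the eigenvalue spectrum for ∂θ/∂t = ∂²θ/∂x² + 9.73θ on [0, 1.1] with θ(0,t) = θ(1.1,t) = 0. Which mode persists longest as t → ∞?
Eigenvalues: λₙ = n²π²/1.1² - 9.73.
First three modes:
  n=1: λ₁ = π²/1.1² - 9.73 ≈ -1.573
  n=2: λ₂ = 4π²/1.1² - 9.73 ≈ 22.897
  n=3: λ₃ = 9π²/1.1² - 9.73 ≈ 63.68
Since π²/1.1² ≈ 8.157 < 9.73, λ₁ < 0.
The n=1 mode grows fastest (−λₙ is largest for n=1) → dominates.
Asymptotic: θ ~ c₁ sin(πx/1.1) e^{1.573t} (exponential growth at rate −λ₁ ≈ 1.573).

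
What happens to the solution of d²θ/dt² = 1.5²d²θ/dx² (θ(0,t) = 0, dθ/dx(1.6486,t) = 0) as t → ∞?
θ oscillates (no decay). Energy is conserved; the solution oscillates indefinitely as standing waves.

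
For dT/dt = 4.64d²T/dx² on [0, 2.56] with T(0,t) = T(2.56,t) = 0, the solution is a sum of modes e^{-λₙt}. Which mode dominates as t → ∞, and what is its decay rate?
Eigenvalues: λₙ = 4.64n²π²/2.56².
First three modes:
  n=1: λ₁ = 4.64π²/2.56² ≈ 6.988
  n=2: λ₂ = 18.56π²/2.56² ≈ 27.951 (4× faster decay)
  n=3: λ₃ = 41.76π²/2.56² ≈ 62.89 (9× faster decay)
As t → ∞, higher modes decay exponentially faster. The n=1 mode dominates: T ~ c₁ sin(πx/2.56) e^{-λ₁t}.
Decay rate: λ₁ = 4.64π²/2.56² ≈ 6.988.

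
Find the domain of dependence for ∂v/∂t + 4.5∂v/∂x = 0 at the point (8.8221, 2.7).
A single point: x = -3.3279. The characteristic through (8.8221, 2.7) is x - 4.5t = const, so x = 8.8221 - 4.5·2.7 = -3.3279.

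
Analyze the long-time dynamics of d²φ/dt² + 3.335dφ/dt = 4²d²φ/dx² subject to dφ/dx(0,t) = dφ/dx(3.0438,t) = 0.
Long-time behavior: φ → constant (steady state). Damping (γ=3.335) dissipates the nonconstant modes; with Neumann BCs the spatial average obeys M''+γM'=0 and tends to a finite limit.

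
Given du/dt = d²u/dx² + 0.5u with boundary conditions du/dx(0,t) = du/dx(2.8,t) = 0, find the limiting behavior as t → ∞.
u grows unboundedly. With Neumann BCs the constant mode has diffusion eigenvalue 0, so any r > 0 makes it grow like e^(0.5t); solution grows exponentially.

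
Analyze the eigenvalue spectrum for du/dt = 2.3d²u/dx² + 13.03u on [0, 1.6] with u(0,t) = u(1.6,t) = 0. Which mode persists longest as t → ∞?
Eigenvalues: λₙ = 2.3n²π²/1.6² - 13.03.
First three modes:
  n=1: λ₁ = 2.3π²/1.6² - 13.03 ≈ -4.163
  n=2: λ₂ = 9.2π²/1.6² - 13.03 ≈ 22.439
  n=3: λ₃ = 20.7π²/1.6² - 13.03 ≈ 66.775
Since 2.3π²/1.6² ≈ 8.867 < 13.03, λ₁ < 0.
The n=1 mode grows fastest (−λₙ is largest for n=1) → dominates.
Asymptotic: u ~ c₁ sin(πx/1.6) e^{4.163t} (exponential growth at rate −λ₁ ≈ 4.163).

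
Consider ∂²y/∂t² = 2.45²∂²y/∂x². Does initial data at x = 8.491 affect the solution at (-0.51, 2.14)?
No. The domain of dependence is [-5.753, 4.733], and 8.491 is outside this interval.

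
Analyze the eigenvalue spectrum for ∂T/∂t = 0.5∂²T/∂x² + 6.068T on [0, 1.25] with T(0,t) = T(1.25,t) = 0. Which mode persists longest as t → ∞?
Eigenvalues: λₙ = 0.5n²π²/1.25² - 6.068.
First three modes:
  n=1: λ₁ = 0.5π²/1.25² - 6.068 ≈ -2.91
  n=2: λ₂ = 2π²/1.25² - 6.068 ≈ 6.565
  n=3: λ₃ = 4.5π²/1.25² - 6.068 ≈ 22.356
Since 0.5π²/1.25² ≈ 3.158 < 6.068, λ₁ < 0.
The n=1 mode grows fastest (−λₙ is largest for n=1) → dominates.
Asymptotic: T ~ c₁ sin(πx/1.25) e^{2.91t} (exponential growth at rate −λ₁ ≈ 2.91).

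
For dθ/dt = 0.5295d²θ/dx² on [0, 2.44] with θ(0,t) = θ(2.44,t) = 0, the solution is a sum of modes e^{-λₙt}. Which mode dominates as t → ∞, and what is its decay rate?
Eigenvalues: λₙ = 0.5295n²π²/2.44².
First three modes:
  n=1: λ₁ = 0.5295π²/2.44² ≈ 0.878
  n=2: λ₂ = 2.118π²/2.44² ≈ 3.511 (4× faster decay)
  n=3: λ₃ = 4.7655π²/2.44² ≈ 7.9 (9× faster decay)
As t → ∞, higher modes decay exponentially faster. The n=1 mode dominates: θ ~ c₁ sin(πx/2.44) e^{-λ₁t}.
Decay rate: λ₁ = 0.5295π²/2.44² ≈ 0.878.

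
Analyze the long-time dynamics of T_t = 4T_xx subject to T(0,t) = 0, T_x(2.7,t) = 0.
Long-time behavior: T → 0. Heat escapes through the Dirichlet boundary.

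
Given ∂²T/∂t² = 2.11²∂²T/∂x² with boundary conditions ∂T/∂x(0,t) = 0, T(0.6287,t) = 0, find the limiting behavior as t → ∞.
T oscillates (no decay). Energy is conserved; the solution oscillates indefinitely as standing waves.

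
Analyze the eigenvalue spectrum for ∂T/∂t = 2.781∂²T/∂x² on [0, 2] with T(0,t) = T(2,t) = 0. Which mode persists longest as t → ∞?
Eigenvalues: λₙ = 2.781n²π²/2².
First three modes:
  n=1: λ₁ = 2.781π²/2² ≈ 6.862
  n=2: λ₂ = 11.124π²/2² ≈ 27.447 (4× faster decay)
  n=3: λ₃ = 25.029π²/2² ≈ 61.757 (9× faster decay)
As t → ∞, higher modes decay exponentially faster. The n=1 mode dominates: T ~ c₁ sin(πx/2) e^{-λ₁t}.
Decay rate: λ₁ = 2.781π²/2² ≈ 6.862.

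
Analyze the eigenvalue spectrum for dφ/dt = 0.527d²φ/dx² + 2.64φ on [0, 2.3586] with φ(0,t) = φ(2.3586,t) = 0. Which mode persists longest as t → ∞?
Eigenvalues: λₙ = 0.527n²π²/2.3586² - 2.64.
First three modes:
  n=1: λ₁ = 0.527π²/2.3586² - 2.64 ≈ -1.705
  n=2: λ₂ = 2.108π²/2.3586² - 2.64 ≈ 1.1
  n=3: λ₃ = 4.743π²/2.3586² - 2.64 ≈ 5.775
Since 0.527π²/2.3586² ≈ 0.935 < 2.64, λ₁ < 0.
The n=1 mode grows fastest (−λₙ is largest for n=1) → dominates.
Asymptotic: φ ~ c₁ sin(πx/2.3586) e^{1.705t} (exponential growth at rate −λ₁ ≈ 1.705).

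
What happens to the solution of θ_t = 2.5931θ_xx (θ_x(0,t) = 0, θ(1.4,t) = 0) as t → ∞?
θ → 0. Heat escapes through the Dirichlet boundary.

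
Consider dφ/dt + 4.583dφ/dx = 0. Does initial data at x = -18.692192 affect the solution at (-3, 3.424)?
Yes. The characteristic through (-3, 3.424) passes through x = -18.692192.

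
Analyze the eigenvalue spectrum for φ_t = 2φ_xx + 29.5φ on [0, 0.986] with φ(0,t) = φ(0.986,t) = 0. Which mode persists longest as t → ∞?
Eigenvalues: λₙ = 2n²π²/0.986² - 29.5.
First three modes:
  n=1: λ₁ = 2π²/0.986² - 29.5 ≈ -9.196
  n=2: λ₂ = 8π²/0.986² - 29.5 ≈ 51.715
  n=3: λ₃ = 18π²/0.986² - 29.5 ≈ 153.234
Since 2π²/0.986² ≈ 20.304 < 29.5, λ₁ < 0.
The n=1 mode grows fastest (−λₙ is largest for n=1) → dominates.
Asymptotic: φ ~ c₁ sin(πx/0.986) e^{9.196t} (exponential growth at rate −λ₁ ≈ 9.196).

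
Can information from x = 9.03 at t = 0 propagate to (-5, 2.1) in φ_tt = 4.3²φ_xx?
No. The domain of dependence is [-14.03, 4.03], and 9.03 is outside this interval.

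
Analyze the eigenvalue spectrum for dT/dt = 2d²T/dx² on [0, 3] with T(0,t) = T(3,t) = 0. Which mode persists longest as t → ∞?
Eigenvalues: λₙ = 2n²π²/3².
First three modes:
  n=1: λ₁ = 2π²/3² ≈ 2.193
  n=2: λ₂ = 8π²/3² ≈ 8.773 (4× faster decay)
  n=3: λ₃ = 18π²/3² ≈ 19.739 (9× faster decay)
As t → ∞, higher modes decay exponentially faster. The n=1 mode dominates: T ~ c₁ sin(πx/3) e^{-λ₁t}.
Decay rate: λ₁ = 2π²/3² ≈ 2.193.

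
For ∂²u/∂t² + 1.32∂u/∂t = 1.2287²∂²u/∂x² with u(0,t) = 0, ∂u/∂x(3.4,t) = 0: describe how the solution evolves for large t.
u → 0. Damping (γ=1.32) dissipates energy; oscillations decay exponentially.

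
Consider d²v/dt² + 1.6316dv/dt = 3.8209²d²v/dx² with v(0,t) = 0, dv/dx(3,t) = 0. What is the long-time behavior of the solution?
As t → ∞, v → 0. Damping (γ=1.6316) dissipates energy; oscillations decay exponentially.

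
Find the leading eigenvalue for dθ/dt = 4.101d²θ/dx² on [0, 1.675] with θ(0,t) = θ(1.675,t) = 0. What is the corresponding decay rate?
Eigenvalues: λₙ = 4.101n²π²/1.675².
First three modes:
  n=1: λ₁ = 4.101π²/1.675² ≈ 14.426
  n=2: λ₂ = 16.404π²/1.675² ≈ 57.706 (4× faster decay)
  n=3: λ₃ = 36.909π²/1.675² ≈ 129.838 (9× faster decay)
As t → ∞, higher modes decay exponentially faster. The n=1 mode dominates: θ ~ c₁ sin(πx/1.675) e^{-λ₁t}.
Decay rate: λ₁ = 4.101π²/1.675² ≈ 14.426.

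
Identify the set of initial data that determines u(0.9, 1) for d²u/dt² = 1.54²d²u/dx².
Domain of dependence: [-0.64, 2.44]. Signals travel at speed 1.54, so data within |x - 0.9| ≤ 1.54·1 = 1.54 can reach the point.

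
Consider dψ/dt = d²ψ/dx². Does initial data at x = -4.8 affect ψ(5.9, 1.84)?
Yes, for any finite x. The heat equation has infinite propagation speed, so all initial data affects all points at any t > 0.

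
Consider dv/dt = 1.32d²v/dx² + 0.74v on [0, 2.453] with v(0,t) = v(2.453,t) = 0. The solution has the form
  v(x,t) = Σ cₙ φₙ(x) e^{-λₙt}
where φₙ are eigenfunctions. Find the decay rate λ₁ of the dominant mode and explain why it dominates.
Eigenvalues: λₙ = 1.32n²π²/2.453² - 0.74.
First three modes:
  n=1: λ₁ = 1.32π²/2.453² - 0.74 ≈ 1.425
  n=2: λ₂ = 5.28π²/2.453² - 0.74 ≈ 7.92
  n=3: λ₃ = 11.88π²/2.453² - 0.74 ≈ 18.746
Since 1.32π²/2.453² ≈ 2.165 > 0.74, all λₙ > 0.
The n=1 mode decays slowest → dominates as t → ∞.
Asymptotic: v ~ c₁ sin(πx/2.453) e^{-λ₁t} with decay rate λ₁ ≈ 1.425.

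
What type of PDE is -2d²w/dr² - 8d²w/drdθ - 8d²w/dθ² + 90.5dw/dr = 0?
With A = -2, B = -8, C = -8, the discriminant is 0. This is a parabolic PDE.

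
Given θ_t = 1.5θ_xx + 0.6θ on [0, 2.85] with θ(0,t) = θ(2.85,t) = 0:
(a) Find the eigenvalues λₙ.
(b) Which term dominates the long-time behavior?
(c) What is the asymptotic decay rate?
Eigenvalues: λₙ = 1.5n²π²/2.85² - 0.6.
First three modes:
  n=1: λ₁ = 1.5π²/2.85² - 0.6 ≈ 1.223
  n=2: λ₂ = 6π²/2.85² - 0.6 ≈ 6.691
  n=3: λ₃ = 13.5π²/2.85² - 0.6 ≈ 15.804
Since 1.5π²/2.85² ≈ 1.823 > 0.6, all λₙ > 0.
The n=1 mode decays slowest → dominates as t → ∞.
Asymptotic: θ ~ c₁ sin(πx/2.85) e^{-λ₁t} with decay rate λ₁ ≈ 1.223.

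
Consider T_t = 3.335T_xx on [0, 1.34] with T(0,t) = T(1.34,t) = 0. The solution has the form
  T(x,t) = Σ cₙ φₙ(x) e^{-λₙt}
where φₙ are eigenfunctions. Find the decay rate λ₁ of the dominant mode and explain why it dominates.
Eigenvalues: λₙ = 3.335n²π²/1.34².
First three modes:
  n=1: λ₁ = 3.335π²/1.34² ≈ 18.331
  n=2: λ₂ = 13.34π²/1.34² ≈ 73.324 (4× faster decay)
  n=3: λ₃ = 30.015π²/1.34² ≈ 164.979 (9× faster decay)
As t → ∞, higher modes decay exponentially faster. The n=1 mode dominates: T ~ c₁ sin(πx/1.34) e^{-λ₁t}.
Decay rate: λ₁ = 3.335π²/1.34² ≈ 18.331.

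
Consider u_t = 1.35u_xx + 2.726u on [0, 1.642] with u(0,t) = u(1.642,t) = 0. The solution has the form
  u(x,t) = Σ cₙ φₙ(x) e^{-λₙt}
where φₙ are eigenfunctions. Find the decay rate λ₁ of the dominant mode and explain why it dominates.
Eigenvalues: λₙ = 1.35n²π²/1.642² - 2.726.
First three modes:
  n=1: λ₁ = 1.35π²/1.642² - 2.726 ≈ 2.216
  n=2: λ₂ = 5.4π²/1.642² - 2.726 ≈ 17.041
  n=3: λ₃ = 12.15π²/1.642² - 2.726 ≈ 41.75
Since 1.35π²/1.642² ≈ 4.942 > 2.726, all λₙ > 0.
The n=1 mode decays slowest → dominates as t → ∞.
Asymptotic: u ~ c₁ sin(πx/1.642) e^{-λ₁t} with decay rate λ₁ ≈ 2.216.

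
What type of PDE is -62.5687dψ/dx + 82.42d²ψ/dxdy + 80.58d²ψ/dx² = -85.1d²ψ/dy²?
Rewriting in standard form: 80.58d²ψ/dx² + 82.42d²ψ/dxdy + 85.1d²ψ/dy² - 62.5687dψ/dx = 0. With A = 80.58, B = 82.42, C = 85.1, the discriminant is -20636.3756. This is an elliptic PDE.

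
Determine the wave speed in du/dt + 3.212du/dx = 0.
Speed = 3.212. Information travels along x - 3.212t = const (rightward).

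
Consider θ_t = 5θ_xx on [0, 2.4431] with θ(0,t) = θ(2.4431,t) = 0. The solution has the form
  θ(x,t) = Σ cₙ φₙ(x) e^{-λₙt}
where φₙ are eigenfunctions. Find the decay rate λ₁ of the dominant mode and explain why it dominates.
Eigenvalues: λₙ = 5n²π²/2.4431².
First three modes:
  n=1: λ₁ = 5π²/2.4431² ≈ 8.268
  n=2: λ₂ = 20π²/2.4431² ≈ 33.071 (4× faster decay)
  n=3: λ₃ = 45π²/2.4431² ≈ 74.41 (9× faster decay)
As t → ∞, higher modes decay exponentially faster. The n=1 mode dominates: θ ~ c₁ sin(πx/2.4431) e^{-λ₁t}.
Decay rate: λ₁ = 5π²/2.4431² ≈ 8.268.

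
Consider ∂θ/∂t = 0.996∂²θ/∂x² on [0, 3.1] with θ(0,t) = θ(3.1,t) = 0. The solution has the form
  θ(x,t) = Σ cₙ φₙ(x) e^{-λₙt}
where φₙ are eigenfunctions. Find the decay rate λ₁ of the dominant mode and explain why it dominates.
Eigenvalues: λₙ = 0.996n²π²/3.1².
First three modes:
  n=1: λ₁ = 0.996π²/3.1² ≈ 1.023
  n=2: λ₂ = 3.984π²/3.1² ≈ 4.092 (4× faster decay)
  n=3: λ₃ = 8.964π²/3.1² ≈ 9.206 (9× faster decay)
As t → ∞, higher modes decay exponentially faster. The n=1 mode dominates: θ ~ c₁ sin(πx/3.1) e^{-λ₁t}.
Decay rate: λ₁ = 0.996π²/3.1² ≈ 1.023.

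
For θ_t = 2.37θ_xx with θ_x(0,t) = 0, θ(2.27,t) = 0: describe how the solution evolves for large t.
θ → 0. Heat escapes through the Dirichlet boundary.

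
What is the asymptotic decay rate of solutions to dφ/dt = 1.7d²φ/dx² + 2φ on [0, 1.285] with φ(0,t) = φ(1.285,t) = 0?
Eigenvalues: λₙ = 1.7n²π²/1.285² - 2.
First three modes:
  n=1: λ₁ = 1.7π²/1.285² - 2 ≈ 8.161
  n=2: λ₂ = 6.8π²/1.285² - 2 ≈ 38.645
  n=3: λ₃ = 15.3π²/1.285² - 2 ≈ 89.45
Since 1.7π²/1.285² ≈ 10.161 > 2, all λₙ > 0.
The n=1 mode decays slowest → dominates as t → ∞.
Asymptotic: φ ~ c₁ sin(πx/1.285) e^{-λ₁t} with decay rate λ₁ ≈ 8.161.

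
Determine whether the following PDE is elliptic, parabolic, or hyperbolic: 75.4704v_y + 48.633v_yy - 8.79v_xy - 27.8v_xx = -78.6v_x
Rewriting in standard form: -27.8v_xx - 8.79v_xy + 48.633v_yy + 78.6v_x + 75.4704v_y = 0. Coefficients: A = -27.8, B = -8.79, C = 48.633. B² - 4AC = 5485.2537, which is positive, so the equation is hyperbolic.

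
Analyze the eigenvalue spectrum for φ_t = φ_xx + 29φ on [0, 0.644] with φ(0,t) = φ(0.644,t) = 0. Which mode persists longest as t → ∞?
Eigenvalues: λₙ = n²π²/0.644² - 29.
First three modes:
  n=1: λ₁ = π²/0.644² - 29 ≈ -5.203
  n=2: λ₂ = 4π²/0.644² - 29 ≈ 66.189
  n=3: λ₃ = 9π²/0.644² - 29 ≈ 185.176
Since π²/0.644² ≈ 23.797 < 29, λ₁ < 0.
The n=1 mode grows fastest (−λₙ is largest for n=1) → dominates.
Asymptotic: φ ~ c₁ sin(πx/0.644) e^{5.203t} (exponential growth at rate −λ₁ ≈ 5.203).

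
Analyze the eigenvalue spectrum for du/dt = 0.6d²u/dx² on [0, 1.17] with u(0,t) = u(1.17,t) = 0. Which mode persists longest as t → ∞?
Eigenvalues: λₙ = 0.6n²π²/1.17².
First three modes:
  n=1: λ₁ = 0.6π²/1.17² ≈ 4.326
  n=2: λ₂ = 2.4π²/1.17² ≈ 17.304 (4× faster decay)
  n=3: λ₃ = 5.4π²/1.17² ≈ 38.933 (9× faster decay)
As t → ∞, higher modes decay exponentially faster. The n=1 mode dominates: u ~ c₁ sin(πx/1.17) e^{-λ₁t}.
Decay rate: λ₁ = 0.6π²/1.17² ≈ 4.326.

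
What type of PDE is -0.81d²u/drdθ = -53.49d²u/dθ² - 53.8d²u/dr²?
Rewriting in standard form: 53.8d²u/dr² - 0.81d²u/drdθ + 53.49d²u/dθ² = 0. With A = 53.8, B = -0.81, C = 53.49, the discriminant is -11510.3919. This is an elliptic PDE.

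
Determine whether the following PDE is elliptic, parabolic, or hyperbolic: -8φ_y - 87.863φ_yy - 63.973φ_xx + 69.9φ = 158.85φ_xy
Rewriting in standard form: -63.973φ_xx - 158.85φ_xy - 87.863φ_yy - 8φ_y + 69.9φ = 0. Coefficients: A = -63.973, B = -158.85, C = -87.863. B² - 4AC = 2749.883704, which is positive, so the equation is hyperbolic.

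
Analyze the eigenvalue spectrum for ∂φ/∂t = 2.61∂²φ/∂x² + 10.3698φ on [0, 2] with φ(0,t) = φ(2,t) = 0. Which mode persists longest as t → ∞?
Eigenvalues: λₙ = 2.61n²π²/2² - 10.3698.
First three modes:
  n=1: λ₁ = 2.61π²/2² - 10.3698 ≈ -3.93
  n=2: λ₂ = 10.44π²/2² - 10.3698 ≈ 15.39
  n=3: λ₃ = 23.49π²/2² - 10.3698 ≈ 47.589
Since 2.61π²/2² ≈ 6.44 < 10.3698, λ₁ < 0.
The n=1 mode grows fastest (−λₙ is largest for n=1) → dominates.
Asymptotic: φ ~ c₁ sin(πx/2) e^{3.93t} (exponential growth at rate −λ₁ ≈ 3.93).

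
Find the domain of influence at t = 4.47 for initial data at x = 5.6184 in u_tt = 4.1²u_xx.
Domain of influence: [-12.7086, 23.9454]. Data at x = 5.6184 spreads outward at speed 4.1.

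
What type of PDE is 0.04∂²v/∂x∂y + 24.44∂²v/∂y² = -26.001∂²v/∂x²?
Rewriting in standard form: 26.001∂²v/∂x² + 0.04∂²v/∂x∂y + 24.44∂²v/∂y² = 0. With A = 26.001, B = 0.04, C = 24.44, the discriminant is -2541.85616. This is an elliptic PDE.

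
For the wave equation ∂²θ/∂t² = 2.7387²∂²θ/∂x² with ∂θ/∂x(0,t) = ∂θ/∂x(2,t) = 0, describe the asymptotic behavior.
θ oscillates about a mean that drifts linearly in t (generically unbounded; no decay). There is no damping, so the nonconstant modes persist as standing waves (energy conserved, no decay). But with Neumann conditions at both ends the constant mode has eigenvalue 0: the spatial mean M(t) of θ satisfies M'' = 0, so M(t) = M(0) + M'(0)·t. Unless the initial velocity has zero mean (∫θ_t(x,0)dx = 0), the solution grows linearly in t (unbounded, though not exponentially); if it does have zero mean, the solution stays bounded and simply oscillates.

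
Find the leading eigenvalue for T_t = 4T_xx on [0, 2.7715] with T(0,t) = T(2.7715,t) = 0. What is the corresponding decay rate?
Eigenvalues: λₙ = 4n²π²/2.7715².
First three modes:
  n=1: λ₁ = 4π²/2.7715² ≈ 5.14
  n=2: λ₂ = 16π²/2.7715² ≈ 20.558 (4× faster decay)
  n=3: λ₃ = 36π²/2.7715² ≈ 46.256 (9× faster decay)
As t → ∞, higher modes decay exponentially faster. The n=1 mode dominates: T ~ c₁ sin(πx/2.7715) e^{-λ₁t}.
Decay rate: λ₁ = 4π²/2.7715² ≈ 5.14.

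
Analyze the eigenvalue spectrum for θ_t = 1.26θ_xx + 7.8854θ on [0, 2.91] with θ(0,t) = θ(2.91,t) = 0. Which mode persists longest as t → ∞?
Eigenvalues: λₙ = 1.26n²π²/2.91² - 7.8854.
First three modes:
  n=1: λ₁ = 1.26π²/2.91² - 7.8854 ≈ -6.417
  n=2: λ₂ = 5.04π²/2.91² - 7.8854 ≈ -2.011
  n=3: λ₃ = 11.34π²/2.91² - 7.8854 ≈ 5.331
Since 1.26π²/2.91² ≈ 1.469 < 7.8854, λ₁ < 0.
The n=1 mode grows fastest (−λₙ is largest for n=1) → dominates.
Asymptotic: θ ~ c₁ sin(πx/2.91) e^{6.417t} (exponential growth at rate −λ₁ ≈ 6.417).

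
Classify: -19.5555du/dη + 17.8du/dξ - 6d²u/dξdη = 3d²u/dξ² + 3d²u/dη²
Rewriting in standard form: -3d²u/dξ² - 6d²u/dξdη - 3d²u/dη² + 17.8du/dξ - 19.5555du/dη = 0. Parabolic (discriminant = 0).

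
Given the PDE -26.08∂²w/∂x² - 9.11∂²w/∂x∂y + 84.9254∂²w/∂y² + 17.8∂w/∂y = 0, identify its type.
The second-order coefficients are A = -26.08, B = -9.11, C = 84.9254. Since B² - 4AC = 8942.409828 > 0, this is a hyperbolic PDE.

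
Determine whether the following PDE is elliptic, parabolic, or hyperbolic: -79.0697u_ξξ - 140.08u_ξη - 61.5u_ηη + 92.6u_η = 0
Coefficients: A = -79.0697, B = -140.08, C = -61.5. B² - 4AC = 171.2602, which is positive, so the equation is hyperbolic.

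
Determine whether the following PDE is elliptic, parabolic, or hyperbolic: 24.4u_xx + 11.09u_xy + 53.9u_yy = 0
Coefficients: A = 24.4, B = 11.09, C = 53.9. B² - 4AC = -5137.6519, which is negative, so the equation is elliptic.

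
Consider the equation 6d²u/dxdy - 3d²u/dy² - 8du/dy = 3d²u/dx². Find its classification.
Rewriting in standard form: -3d²u/dx² + 6d²u/dxdy - 3d²u/dy² - 8du/dy = 0. Parabolic. (A = -3, B = 6, C = -3 gives B² - 4AC = 0.)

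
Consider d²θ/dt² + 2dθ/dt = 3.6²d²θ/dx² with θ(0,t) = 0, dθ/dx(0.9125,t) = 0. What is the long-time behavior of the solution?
As t → ∞, θ → 0. Damping (γ=2) dissipates energy; oscillations decay exponentially.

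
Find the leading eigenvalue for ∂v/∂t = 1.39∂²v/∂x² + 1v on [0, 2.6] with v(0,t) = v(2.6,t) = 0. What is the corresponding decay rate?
Eigenvalues: λₙ = 1.39n²π²/2.6² - 1.
First three modes:
  n=1: λ₁ = 1.39π²/2.6² - 1 ≈ 1.029
  n=2: λ₂ = 5.56π²/2.6² - 1 ≈ 7.118
  n=3: λ₃ = 12.51π²/2.6² - 1 ≈ 17.265
Since 1.39π²/2.6² ≈ 2.029 > 1, all λₙ > 0.
The n=1 mode decays slowest → dominates as t → ∞.
Asymptotic: v ~ c₁ sin(πx/2.6) e^{-λ₁t} with decay rate λ₁ ≈ 1.029.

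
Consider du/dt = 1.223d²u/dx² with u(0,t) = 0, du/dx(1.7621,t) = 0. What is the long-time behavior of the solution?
As t → ∞, u → 0. Heat escapes through the Dirichlet boundary.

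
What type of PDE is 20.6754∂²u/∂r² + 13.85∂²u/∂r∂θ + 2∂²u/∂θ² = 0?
With A = 20.6754, B = 13.85, C = 2, the discriminant is 26.4193. This is a hyperbolic PDE.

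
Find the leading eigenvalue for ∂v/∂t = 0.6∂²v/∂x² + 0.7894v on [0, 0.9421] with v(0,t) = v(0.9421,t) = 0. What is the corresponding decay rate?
Eigenvalues: λₙ = 0.6n²π²/0.9421² - 0.7894.
First three modes:
  n=1: λ₁ = 0.6π²/0.9421² - 0.7894 ≈ 5.883
  n=2: λ₂ = 2.4π²/0.9421² - 0.7894 ≈ 25.899
  n=3: λ₃ = 5.4π²/0.9421² - 0.7894 ≈ 59.259
Since 0.6π²/0.9421² ≈ 6.672 > 0.7894, all λₙ > 0.
The n=1 mode decays slowest → dominates as t → ∞.
Asymptotic: v ~ c₁ sin(πx/0.9421) e^{-λ₁t} with decay rate λ₁ ≈ 5.883.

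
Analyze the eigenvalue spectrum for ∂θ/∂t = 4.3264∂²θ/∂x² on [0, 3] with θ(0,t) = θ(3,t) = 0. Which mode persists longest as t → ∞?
Eigenvalues: λₙ = 4.3264n²π²/3².
First three modes:
  n=1: λ₁ = 4.3264π²/3² ≈ 4.744
  n=2: λ₂ = 17.3056π²/3² ≈ 18.978 (4× faster decay)
  n=3: λ₃ = 38.9376π²/3² ≈ 42.7 (9× faster decay)
As t → ∞, higher modes decay exponentially faster. The n=1 mode dominates: θ ~ c₁ sin(πx/3) e^{-λ₁t}.
Decay rate: λ₁ = 4.3264π²/3² ≈ 4.744.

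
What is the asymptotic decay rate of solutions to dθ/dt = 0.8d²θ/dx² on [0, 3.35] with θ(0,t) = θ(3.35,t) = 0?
Eigenvalues: λₙ = 0.8n²π²/3.35².
First three modes:
  n=1: λ₁ = 0.8π²/3.35² ≈ 0.704
  n=2: λ₂ = 3.2π²/3.35² ≈ 2.814 (4× faster decay)
  n=3: λ₃ = 7.2π²/3.35² ≈ 6.332 (9× faster decay)
As t → ∞, higher modes decay exponentially faster. The n=1 mode dominates: θ ~ c₁ sin(πx/3.35) e^{-λ₁t}.
Decay rate: λ₁ = 0.8π²/3.35² ≈ 0.704.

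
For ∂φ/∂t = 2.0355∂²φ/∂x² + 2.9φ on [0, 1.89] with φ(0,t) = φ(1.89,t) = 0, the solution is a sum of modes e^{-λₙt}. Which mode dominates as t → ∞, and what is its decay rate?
Eigenvalues: λₙ = 2.0355n²π²/1.89² - 2.9.
First three modes:
  n=1: λ₁ = 2.0355π²/1.89² - 2.9 ≈ 2.724
  n=2: λ₂ = 8.142π²/1.89² - 2.9 ≈ 19.596
  n=3: λ₃ = 18.3195π²/1.89² - 2.9 ≈ 47.716
Since 2.0355π²/1.89² ≈ 5.624 > 2.9, all λₙ > 0.
The n=1 mode decays slowest → dominates as t → ∞.
Asymptotic: φ ~ c₁ sin(πx/1.89) e^{-λ₁t} with decay rate λ₁ ≈ 2.724.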